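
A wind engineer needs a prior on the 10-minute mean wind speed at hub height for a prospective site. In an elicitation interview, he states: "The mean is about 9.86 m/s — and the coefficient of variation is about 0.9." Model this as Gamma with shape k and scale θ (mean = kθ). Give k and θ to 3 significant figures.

For Gamma(k, scale θ): mean = kθ, variance = kθ², so CV = 1/√k.
CV = 0.9, hence k = 1/CV² = 1.23.
Then θ = mean/k = 9.86/1.23 = 7.99.

k ≈ 1.23, θ ≈ 7.99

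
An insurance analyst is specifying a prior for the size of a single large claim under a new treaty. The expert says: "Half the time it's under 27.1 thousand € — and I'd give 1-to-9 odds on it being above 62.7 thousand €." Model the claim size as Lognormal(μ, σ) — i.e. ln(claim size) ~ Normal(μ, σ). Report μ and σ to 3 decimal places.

If T ~ Lognormal(μ,σ) then ln T ~ Normal(μ,σ), so the p-quantile of ln T is μ + z_p·σ.
ln(27.1) = 3.3 and ln(62.7) = 4.138; z_{0.5} = 0, z_{0.9} = 1.282.
σ = (4.138 − 3.3)/(1.282 − (0)) = 0.655.
μ = 3.3 − (0)·0.655 = 3.300.

μ ≈ 3.300, σ ≈ 0.655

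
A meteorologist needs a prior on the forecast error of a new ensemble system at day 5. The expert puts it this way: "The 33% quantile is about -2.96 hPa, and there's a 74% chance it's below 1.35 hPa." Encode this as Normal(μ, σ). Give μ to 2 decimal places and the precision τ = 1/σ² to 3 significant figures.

The p-quantile of Normal(μ,σ) is μ + z_p·σ, with z_{0.33} = -0.4399 and z_{0.74} = 0.6433.
Eliminate σ: μ = (z₂·x₁ − z₁·x₂)/(z₂ − z₁) = (0.6433·-2.96 − (-0.4399)·1.35)/1.083 = -1.21.
Then σ = (x₂ − x₁)/(z₂ − z₁) = (1.35 − -2.96)/1.083 = 3.98.
Precision τ = 1/σ² = 1/3.979² = 0.0632.

μ = -1.21, τ = 0.0632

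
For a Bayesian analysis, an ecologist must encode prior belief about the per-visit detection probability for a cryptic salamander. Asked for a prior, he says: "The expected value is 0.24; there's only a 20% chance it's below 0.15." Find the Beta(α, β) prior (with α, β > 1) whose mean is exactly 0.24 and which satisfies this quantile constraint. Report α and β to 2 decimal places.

α ≈ 3.97, β ≈ 12.58

With mean 0.24 fixed, write α = 0.24s, β = 0.76s where s = α+β.
Need P(θ < 0.15) = 0.2 under Beta(0.24s, 0.76s). Normal approximation: (q−m)/√(m(1−m)/s) ≈ z_{0.2} = -0.842, so s ≈ 0.24·0.76·(-0.842)²/(0.15−0.24)² = 16.0.
At s = 16.0: P(θ<0.15) ≈ 0.206. Adjusting to match 0.2 gives s ≈ 16.56.
So α = 0.24·16.56 ≈ 3.97, β = 0.76·16.56 ≈ 12.58.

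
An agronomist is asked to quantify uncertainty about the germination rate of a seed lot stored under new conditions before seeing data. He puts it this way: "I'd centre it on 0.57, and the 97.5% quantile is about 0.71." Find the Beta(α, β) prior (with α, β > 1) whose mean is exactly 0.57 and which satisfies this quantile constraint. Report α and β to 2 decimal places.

With mean 0.57 fixed, write α = 0.57s, β = 0.43s where s = α+β.
Need P(θ < 0.71) = 0.975 under Beta(0.57s, 0.43s). Normal approximation: (q−m)/√(m(1−m)/s) ≈ z_{0.975} = 1.96, so s ≈ 0.57·0.43·(1.96)²/(0.71−0.57)² = 48.0.
At s = 48.0: P(θ<0.71) ≈ 0.979. Adjusting to match 0.975 gives s ≈ 44.59.
So α = 0.57·44.59 ≈ 25.42, β = 0.43·44.59 ≈ 19.17.

α ≈ 25.42, β ≈ 19.17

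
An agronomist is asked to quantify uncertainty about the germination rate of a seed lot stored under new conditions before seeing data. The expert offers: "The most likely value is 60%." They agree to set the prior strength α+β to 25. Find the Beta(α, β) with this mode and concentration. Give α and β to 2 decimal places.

α = 14.80, β = 10.20

For α,β > 1 the Beta mode is (α−1)/(α+β−2). With α+β = 25, the mode is (α−1)/23.
Set (α−1)/23 = 0.6 → α = 1 + 0.6·23 = 14.80.
β = 25 − α = 10.20.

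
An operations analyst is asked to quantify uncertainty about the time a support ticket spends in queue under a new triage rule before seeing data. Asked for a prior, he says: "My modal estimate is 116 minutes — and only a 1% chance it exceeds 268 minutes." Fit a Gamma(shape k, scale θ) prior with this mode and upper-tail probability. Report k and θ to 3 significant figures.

Gamma(k,θ) with k>1 has mode (k−1)θ, so θ = 116/(k−1).
Need P(X < 268) = 0.99 with θ tied to k this way. Start at k = 2, θ = 116: P(X<268) ≈ 0.672.
Too low — raise k to concentrate. Iterating converges to k ≈ 7.81.
Then θ = 116/(7.81−1) ≈ 17.

k ≈ 7.81, θ ≈ 17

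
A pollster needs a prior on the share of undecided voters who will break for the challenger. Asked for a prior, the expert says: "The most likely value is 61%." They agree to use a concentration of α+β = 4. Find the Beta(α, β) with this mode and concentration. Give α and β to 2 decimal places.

α = 2.22, β = 1.78

For α,β > 1 the Beta mode is (α−1)/(α+β−2). With α+β = 4, the mode is (α−1)/2.
Set (α−1)/2 = 0.61 → α = 1 + 0.61·2 = 2.22.
β = 4 − α = 1.78.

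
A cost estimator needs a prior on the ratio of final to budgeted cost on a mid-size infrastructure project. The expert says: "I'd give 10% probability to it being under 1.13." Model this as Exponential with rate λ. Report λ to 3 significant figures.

P(T < 1.13) = 1 − e^(−λ·1.13) = 0.1, so λ = −ln(1−0.1)/1.13 = −ln(0.9)/1.13 = 0.0932.

λ ≈ 0.0932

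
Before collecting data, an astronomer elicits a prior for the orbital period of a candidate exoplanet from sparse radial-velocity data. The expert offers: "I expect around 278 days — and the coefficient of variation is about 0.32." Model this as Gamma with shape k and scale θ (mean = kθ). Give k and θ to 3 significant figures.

For Gamma(k, scale θ): mean = kθ, variance = kθ², so CV = 1/√k.
CV = 0.32, hence k = 1/CV² = 9.77.
Then θ = mean/k = 278/9.77 = 28.5.

k ≈ 9.77, θ ≈ 28.5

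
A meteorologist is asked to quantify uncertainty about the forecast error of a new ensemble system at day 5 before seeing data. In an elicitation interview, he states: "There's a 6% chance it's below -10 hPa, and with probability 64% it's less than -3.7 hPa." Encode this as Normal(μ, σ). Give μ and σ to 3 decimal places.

μ = -4.880, σ = 3.293

The p-quantile of Normal(μ,σ) is μ + z_p·σ, with z_{0.06} = -1.555 and z_{0.64} = 0.3585.
Eliminate σ: μ = (z₂·x₁ − z₁·x₂)/(z₂ − z₁) = (0.3585·-10 − (-1.555)·-3.7)/1.913 = -4.880.
Then σ = (x₂ − x₁)/(z₂ − z₁) = (-3.7 − -10)/1.913 = 3.293.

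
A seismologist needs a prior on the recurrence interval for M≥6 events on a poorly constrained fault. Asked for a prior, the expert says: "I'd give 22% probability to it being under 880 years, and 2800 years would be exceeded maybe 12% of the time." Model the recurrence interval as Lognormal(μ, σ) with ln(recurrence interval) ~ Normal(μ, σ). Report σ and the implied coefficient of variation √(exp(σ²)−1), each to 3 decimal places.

If T ~ Lognormal(μ,σ) then ln T ~ Normal(μ,σ), so the p-quantile of ln T is μ + z_p·σ.
ln(880) = 6.78 and ln(2800) = 7.937; z_{0.22} = -0.7722, z_{0.88} = 1.175.
σ = (7.937 − 6.78)/(1.175 − (-0.7722)) = 0.594.
μ = 6.78 − (-0.7722)·0.594 = 7.239.
CV = √(exp(σ²)−1) = √(exp(0.3533)−1) = 0.651.

σ ≈ 0.594, CV ≈ 0.651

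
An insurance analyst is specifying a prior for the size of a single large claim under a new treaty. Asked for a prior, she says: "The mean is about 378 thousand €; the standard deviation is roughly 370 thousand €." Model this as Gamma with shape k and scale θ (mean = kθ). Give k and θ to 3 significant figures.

For Gamma(k, scale θ): mean = kθ, variance = kθ², so CV = 1/√k.
CV = SD/mean = 370/378 = 0.9788, hence k = 1/CV² = 1.04.
Then θ = mean/k = 378/1.04 = 362.

k ≈ 1.04, θ ≈ 362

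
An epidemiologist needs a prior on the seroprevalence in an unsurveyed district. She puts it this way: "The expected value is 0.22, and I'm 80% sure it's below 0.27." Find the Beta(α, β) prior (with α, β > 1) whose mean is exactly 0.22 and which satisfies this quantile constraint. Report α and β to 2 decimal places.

With mean 0.22 fixed, write α = 0.22s, β = 0.78s where s = α+β.
Need P(θ < 0.27) = 0.8 under Beta(0.22s, 0.78s). Normal approximation: (q−m)/√(m(1−m)/s) ≈ z_{0.8} = 0.842, so s ≈ 0.22·0.78·(0.842)²/(0.27−0.22)² = 48.6.
At s = 48.6: P(θ<0.27) ≈ 0.806. Adjusting to match 0.8 gives s ≈ 45.95.
So α = 0.22·45.95 ≈ 10.11, β = 0.78·45.95 ≈ 35.84.

α ≈ 10.11, β ≈ 35.84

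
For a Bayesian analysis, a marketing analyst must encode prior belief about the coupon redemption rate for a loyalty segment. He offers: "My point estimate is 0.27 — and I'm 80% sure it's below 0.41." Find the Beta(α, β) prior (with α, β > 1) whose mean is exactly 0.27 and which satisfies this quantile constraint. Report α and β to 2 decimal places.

With mean 0.27 fixed, write α = 0.27s, β = 0.73s where s = α+β.
Need P(θ < 0.41) = 0.8 under Beta(0.27s, 0.73s). Normal approximation: (q−m)/√(m(1−m)/s) ≈ z_{0.8} = 0.842, so s ≈ 0.27·0.73·(0.842)²/(0.41−0.27)² = 7.1.
At s = 7.1: P(θ<0.41) ≈ 0.811. Adjusting to match 0.8 gives s ≈ 6.30.
So α = 0.27·6.30 ≈ 1.70, β = 0.73·6.30 ≈ 4.60.

α ≈ 1.70, β ≈ 4.60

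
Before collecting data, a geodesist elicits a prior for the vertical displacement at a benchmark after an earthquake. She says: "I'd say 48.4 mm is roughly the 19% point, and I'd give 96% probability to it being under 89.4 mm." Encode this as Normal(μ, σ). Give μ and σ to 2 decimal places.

The p-quantile of Normal(μ,σ) is μ + z_p·σ, with z_{0.19} = -0.8779 and z_{0.96} = 1.751.
Eliminate σ: μ = (z₂·x₁ − z₁·x₂)/(z₂ − z₁) = (1.751·48.4 − (-0.8779)·89.4)/2.629 = 62.09.
Then σ = (x₂ − x₁)/(z₂ − z₁) = (89.4 − 48.4)/2.629 = 15.60.

μ = 62.09, σ = 15.60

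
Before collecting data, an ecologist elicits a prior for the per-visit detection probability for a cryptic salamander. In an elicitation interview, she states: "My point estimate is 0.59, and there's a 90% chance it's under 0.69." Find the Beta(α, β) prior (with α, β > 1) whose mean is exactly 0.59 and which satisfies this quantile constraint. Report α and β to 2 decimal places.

With mean 0.59 fixed, write α = 0.59s, β = 0.41s where s = α+β.
Need P(θ < 0.69) = 0.9 under Beta(0.59s, 0.41s). Normal approximation: (q−m)/√(m(1−m)/s) ≈ z_{0.9} = 1.28, so s ≈ 0.59·0.41·(1.28)²/(0.69−0.59)² = 39.7.
At s = 39.7: P(θ<0.69) ≈ 0.904. Adjusting to match 0.9 gives s ≈ 38.54.
So α = 0.59·38.54 ≈ 22.74, β = 0.41·38.54 ≈ 15.80.

α ≈ 22.74, β ≈ 15.80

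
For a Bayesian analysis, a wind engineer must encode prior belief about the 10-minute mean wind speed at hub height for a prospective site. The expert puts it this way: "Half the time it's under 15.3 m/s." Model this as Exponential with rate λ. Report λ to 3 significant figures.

λ ≈ 0.0453

Exponential median = ln 2 / λ, so λ = ln 2 / 15.3 = 0.0453.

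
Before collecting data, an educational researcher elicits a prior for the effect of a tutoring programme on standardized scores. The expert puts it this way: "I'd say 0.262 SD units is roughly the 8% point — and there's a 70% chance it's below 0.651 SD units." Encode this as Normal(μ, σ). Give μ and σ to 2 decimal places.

The p-quantile of Normal(μ,σ) is μ + z_p·σ, with z_{0.08} = -1.405 and z_{0.7} = 0.5244.
Eliminate σ: μ = (z₂·x₁ − z₁·x₂)/(z₂ − z₁) = (0.5244·0.262 − (-1.405)·0.651)/1.929 = 0.55.
Then σ = (x₂ − x₁)/(z₂ − z₁) = (0.651 − 0.262)/1.929 = 0.20.

μ = 0.55, σ = 0.20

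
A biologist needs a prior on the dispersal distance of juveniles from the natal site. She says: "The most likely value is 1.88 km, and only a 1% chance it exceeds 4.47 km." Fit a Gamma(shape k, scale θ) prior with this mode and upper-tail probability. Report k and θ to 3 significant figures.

Gamma(k,θ) with k>1 has mode (k−1)θ, so θ = 1.88/(k−1).
Need P(X < 4.47) = 0.99 with θ tied to k this way. Start at k = 2, θ = 1.88: P(X<4.47) ≈ 0.687.
Too low — raise k to concentrate. Iterating converges to k ≈ 7.32.
Then θ = 1.88/(7.32−1) ≈ 0.297.

k ≈ 7.32, θ ≈ 0.297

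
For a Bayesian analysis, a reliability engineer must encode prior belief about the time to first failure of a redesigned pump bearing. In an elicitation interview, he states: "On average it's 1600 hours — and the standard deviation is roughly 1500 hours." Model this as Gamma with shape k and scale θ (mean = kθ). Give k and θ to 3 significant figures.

For Gamma(k, scale θ): mean = kθ, variance = kθ², so CV = 1/√k.
CV = SD/mean = 1500/1600 = 0.9375, hence k = 1/CV² = 1.14.
Then θ = mean/k = 1600/1.14 = 1410.

k ≈ 1.14, θ ≈ 1410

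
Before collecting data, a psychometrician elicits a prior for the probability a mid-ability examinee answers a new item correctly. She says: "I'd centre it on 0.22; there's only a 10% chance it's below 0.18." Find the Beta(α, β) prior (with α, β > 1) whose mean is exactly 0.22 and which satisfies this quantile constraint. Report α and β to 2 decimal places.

α ≈ 37.21, β ≈ 131.93

With mean 0.22 fixed, write α = 0.22s, β = 0.78s where s = α+β.
Need P(θ < 0.18) = 0.1 under Beta(0.22s, 0.78s). Normal approximation: (q−m)/√(m(1−m)/s) ≈ z_{0.1} = -1.28, so s ≈ 0.22·0.78·(-1.28)²/(0.18−0.22)² = 176.1.
At s = 176.1: P(θ<0.18) ≈ 0.095. Adjusting to match 0.1 gives s ≈ 169.14.
So α = 0.22·169.14 ≈ 37.21, β = 0.78·169.14 ≈ 131.93.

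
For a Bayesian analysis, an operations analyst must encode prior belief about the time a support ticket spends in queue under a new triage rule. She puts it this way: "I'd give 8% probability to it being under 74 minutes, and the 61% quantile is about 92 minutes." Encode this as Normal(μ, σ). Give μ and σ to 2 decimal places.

μ = 89.02, σ = 10.69

The p-quantile of Normal(μ,σ) is μ + z_p·σ, with z_{0.08} = -1.405 and z_{0.61} = 0.2793.
Eliminate σ: μ = (z₂·x₁ − z₁·x₂)/(z₂ − z₁) = (0.2793·74 − (-1.405)·92)/1.684 = 89.02.
Then σ = (x₂ − x₁)/(z₂ − z₁) = (92 − 74)/1.684 = 10.69.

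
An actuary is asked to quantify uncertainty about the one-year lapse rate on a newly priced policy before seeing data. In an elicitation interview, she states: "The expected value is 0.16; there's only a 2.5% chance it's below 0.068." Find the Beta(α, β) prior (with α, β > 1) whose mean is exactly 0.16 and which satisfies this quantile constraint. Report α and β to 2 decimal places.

α ≈ 6.91, β ≈ 36.28

With mean 0.16 fixed, write α = 0.16s, β = 0.84s where s = α+β.
Need P(θ < 0.068) = 0.025 under Beta(0.16s, 0.84s). Normal approximation: (q−m)/√(m(1−m)/s) ≈ z_{0.025} = -1.96, so s ≈ 0.16·0.84·(-1.96)²/(0.068−0.16)² = 61.0.
At s = 61.0: P(θ<0.068) ≈ 0.009. Adjusting to match 0.025 gives s ≈ 43.19.
So α = 0.16·43.19 ≈ 6.91, β = 0.84·43.19 ≈ 36.28.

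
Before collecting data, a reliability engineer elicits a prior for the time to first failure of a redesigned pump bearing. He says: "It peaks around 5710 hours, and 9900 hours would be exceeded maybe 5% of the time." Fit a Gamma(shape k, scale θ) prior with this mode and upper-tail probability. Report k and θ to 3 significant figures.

Gamma(k,θ) with k>1 has mode (k−1)θ, so θ = 5710/(k−1).
Need P(X < 9900) = 0.95 with θ tied to k this way. Start at k = 2, θ = 5710: P(X<9900) ≈ 0.517.
Too low — raise k to concentrate. Iterating converges to k ≈ 10.2.
Then θ = 5710/(10.2−1) ≈ 620.

k ≈ 10.2, θ ≈ 620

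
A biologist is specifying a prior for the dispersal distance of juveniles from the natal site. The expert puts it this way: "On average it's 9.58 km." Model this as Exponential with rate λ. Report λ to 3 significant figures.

Exponential mean = 1/λ, so λ = 1/9.58 = 0.104.

λ ≈ 0.104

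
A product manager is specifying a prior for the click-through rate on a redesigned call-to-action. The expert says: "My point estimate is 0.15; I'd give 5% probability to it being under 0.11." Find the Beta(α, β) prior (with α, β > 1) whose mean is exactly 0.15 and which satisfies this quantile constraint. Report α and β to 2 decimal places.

With mean 0.15 fixed, write α = 0.15s, β = 0.85s where s = α+β.
Need P(θ < 0.11) = 0.05 under Beta(0.15s, 0.85s). Normal approximation: (q−m)/√(m(1−m)/s) ≈ z_{0.05} = -1.64, so s ≈ 0.15·0.85·(-1.64)²/(0.11−0.15)² = 215.6.
At s = 215.6: P(θ<0.11) ≈ 0.041. Adjusting to match 0.05 gives s ≈ 193.19.
So α = 0.15·193.19 ≈ 28.98, β = 0.85·193.19 ≈ 164.21.

α ≈ 28.98, β ≈ 164.21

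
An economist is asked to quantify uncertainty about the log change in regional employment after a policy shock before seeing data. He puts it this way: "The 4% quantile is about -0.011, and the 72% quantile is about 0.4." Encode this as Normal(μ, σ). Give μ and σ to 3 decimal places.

For Normal(μ,σ), the p-quantile is μ + z_p·σ. Here z_{0.04} = -1.751, z_{0.72} = 0.5828.
So -0.011 = μ − 1.751σ and 0.4 = μ + 0.5828σ.
Subtracting: σ = (0.4 − -0.011)/(0.5828 − (-1.751)) = 0.176.
Then μ = -0.011 − (-1.751)·0.176 = 0.297.

μ = 0.297, σ = 0.176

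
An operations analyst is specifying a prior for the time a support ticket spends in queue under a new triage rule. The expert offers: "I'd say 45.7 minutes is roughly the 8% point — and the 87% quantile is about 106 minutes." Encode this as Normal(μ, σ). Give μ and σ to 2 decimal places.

μ = 79.17, σ = 23.82

For Normal(μ,σ), the p-quantile is μ + z_p·σ. Here z_{0.08} = -1.405, z_{0.87} = 1.126.
So 45.7 = μ − 1.405σ and 106 = μ + 1.126σ.
Subtracting: σ = (106 − 45.7)/(1.126 − (-1.405)) = 23.82.
Then μ = 45.7 − (-1.405)·23.82 = 79.17.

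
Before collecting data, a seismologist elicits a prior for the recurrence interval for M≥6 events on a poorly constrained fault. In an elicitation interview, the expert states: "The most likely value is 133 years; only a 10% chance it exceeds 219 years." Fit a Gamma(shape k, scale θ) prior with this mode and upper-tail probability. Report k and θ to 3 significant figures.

k ≈ 8.58, θ ≈ 17.5

Gamma(k,θ) with k>1 has mode (k−1)θ, so θ = 133/(k−1).
Need P(X < 219) = 0.9 with θ tied to k this way. Start at k = 2, θ = 133: P(X<219) ≈ 0.490.
Too low — raise k to concentrate. Iterating converges to k ≈ 8.58.
Then θ = 133/(8.58−1) ≈ 17.5.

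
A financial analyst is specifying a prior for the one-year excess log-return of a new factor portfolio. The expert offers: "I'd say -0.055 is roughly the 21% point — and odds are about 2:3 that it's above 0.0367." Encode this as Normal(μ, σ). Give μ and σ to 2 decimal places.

The p-quantile of Normal(μ,σ) is μ + z_p·σ, with z_{0.21} = -0.8064 and z_{0.6} = 0.2533.
Eliminate σ: μ = (z₂·x₁ − z₁·x₂)/(z₂ − z₁) = (0.2533·-0.055 − (-0.8064)·0.0367)/1.06 = 0.01.
Then σ = (x₂ − x₁)/(z₂ − z₁) = (0.0367 − -0.055)/1.06 = 0.09.

μ = 0.01, σ = 0.09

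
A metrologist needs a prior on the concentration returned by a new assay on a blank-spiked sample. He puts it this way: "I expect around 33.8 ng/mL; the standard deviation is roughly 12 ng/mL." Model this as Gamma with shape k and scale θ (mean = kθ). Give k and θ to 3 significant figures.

k ≈ 7.93, θ ≈ 4.26

For Gamma(k, scale θ): mean = kθ, variance = kθ², so CV = 1/√k.
CV = SD/mean = 12/33.8 = 0.355, hence k = 1/CV² = 7.93.
Then θ = mean/k = 33.8/7.93 = 4.26.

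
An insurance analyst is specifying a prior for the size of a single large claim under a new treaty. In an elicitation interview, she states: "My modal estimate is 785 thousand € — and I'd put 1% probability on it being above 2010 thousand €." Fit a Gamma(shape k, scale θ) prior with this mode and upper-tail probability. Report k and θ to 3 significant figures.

Gamma(k,θ) with k>1 has mode (k−1)θ, so θ = 785/(k−1).
Need P(X < 2010) = 0.99 with θ tied to k this way. Start at k = 2, θ = 785: P(X<2010) ≈ 0.725.
Too low — raise k to concentrate. Iterating converges to k ≈ 6.28.
Then θ = 785/(6.28−1) ≈ 149.

k ≈ 6.28, θ ≈ 149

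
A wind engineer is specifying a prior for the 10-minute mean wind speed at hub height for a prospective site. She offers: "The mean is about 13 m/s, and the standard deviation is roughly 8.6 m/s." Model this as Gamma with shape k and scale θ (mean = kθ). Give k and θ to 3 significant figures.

For Gamma(k, scale θ): mean = kθ, variance = kθ², so CV = 1/√k.
CV = SD/mean = 8.6/13 = 0.6615, hence k = 1/CV² = 2.29.
Then θ = mean/k = 13/2.29 = 5.69.

k ≈ 2.29, θ ≈ 5.69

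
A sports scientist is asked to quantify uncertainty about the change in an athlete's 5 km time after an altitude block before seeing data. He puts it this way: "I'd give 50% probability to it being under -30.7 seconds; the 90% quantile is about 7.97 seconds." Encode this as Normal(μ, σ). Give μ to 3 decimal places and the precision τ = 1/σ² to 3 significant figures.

For Normal(μ,σ), the p-quantile is μ + z_p·σ. Here z_{0.5} = 0, z_{0.9} = 1.282.
So -30.7 = μ + 0σ and 7.97 = μ + 1.282σ.
Subtracting: σ = (7.97 − -30.7)/(1.282 − (0)) = 30.174.
Then μ = -30.7 − (0)·30.174 = -30.700.
Precision τ = 1/σ² = 1/30.17² = 0.0011.

μ = -30.700, τ = 0.0011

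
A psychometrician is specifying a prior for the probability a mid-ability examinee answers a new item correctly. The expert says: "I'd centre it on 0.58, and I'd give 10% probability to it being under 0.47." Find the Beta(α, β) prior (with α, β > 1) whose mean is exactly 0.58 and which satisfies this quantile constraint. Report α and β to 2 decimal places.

With mean 0.58 fixed, write α = 0.58s, β = 0.42s where s = α+β.
Need P(θ < 0.47) = 0.1 under Beta(0.58s, 0.42s). Normal approximation: (q−m)/√(m(1−m)/s) ≈ z_{0.1} = -1.28, so s ≈ 0.58·0.42·(-1.28)²/(0.47−0.58)² = 33.1.
At s = 33.1: P(θ<0.47) ≈ 0.101. Adjusting to match 0.1 gives s ≈ 33.35.
So α = 0.58·33.35 ≈ 19.34, β = 0.42·33.35 ≈ 14.01.

α ≈ 19.34, β ≈ 14.01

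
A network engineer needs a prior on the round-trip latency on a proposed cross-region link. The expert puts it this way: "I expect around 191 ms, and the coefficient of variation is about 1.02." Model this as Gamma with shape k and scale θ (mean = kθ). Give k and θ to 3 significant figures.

For Gamma(k, scale θ): mean = kθ, variance = kθ², so CV = 1/√k.
CV = 1.02, hence k = 1/CV² = 0.961.
Then θ = mean/k = 191/0.961 = 199.

k ≈ 0.961, θ ≈ 199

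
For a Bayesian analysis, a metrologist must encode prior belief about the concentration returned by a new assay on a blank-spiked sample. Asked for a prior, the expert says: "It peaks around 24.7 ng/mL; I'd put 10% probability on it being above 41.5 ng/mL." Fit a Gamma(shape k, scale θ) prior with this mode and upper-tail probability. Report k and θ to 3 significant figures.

k ≈ 8.02, θ ≈ 3.52

Gamma(k,θ) with k>1 has mode (k−1)θ, so θ = 24.7/(k−1).
Need P(X < 41.5) = 0.9 with θ tied to k this way. Start at k = 2, θ = 24.7: P(X<41.5) ≈ 0.501.
Too low — raise k to concentrate. Iterating converges to k ≈ 8.02.
Then θ = 24.7/(8.02−1) ≈ 3.52.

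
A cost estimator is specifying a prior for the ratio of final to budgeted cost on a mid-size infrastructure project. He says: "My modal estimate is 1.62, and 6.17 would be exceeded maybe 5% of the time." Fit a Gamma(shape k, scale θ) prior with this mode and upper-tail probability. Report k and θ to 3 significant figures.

k ≈ 2.42, θ ≈ 1.14

Gamma(k,θ) with k>1 has mode (k−1)θ, so θ = 1.62/(k−1).
Need P(X < 6.17) = 0.95 with θ tied to k this way. Start at k = 2, θ = 1.62: P(X<6.17) ≈ 0.893.
Too low — raise k to concentrate. Iterating converges to k ≈ 2.42.
Then θ = 1.62/(2.42−1) ≈ 1.14.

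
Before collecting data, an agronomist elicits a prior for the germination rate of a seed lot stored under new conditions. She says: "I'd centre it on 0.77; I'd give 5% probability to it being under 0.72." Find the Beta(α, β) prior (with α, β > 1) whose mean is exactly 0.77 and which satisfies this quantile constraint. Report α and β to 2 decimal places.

With mean 0.77 fixed, write α = 0.77s, β = 0.23s where s = α+β.
Need P(θ < 0.72) = 0.05 under Beta(0.77s, 0.23s). Normal approximation: (q−m)/√(m(1−m)/s) ≈ z_{0.05} = -1.64, so s ≈ 0.77·0.23·(-1.64)²/(0.72−0.77)² = 191.7.
At s = 191.7: P(θ<0.72) ≈ 0.055. Adjusting to match 0.05 gives s ≈ 202.60.
So α = 0.77·202.60 ≈ 156.01, β = 0.23·202.60 ≈ 46.60.

α ≈ 156.01, β ≈ 46.60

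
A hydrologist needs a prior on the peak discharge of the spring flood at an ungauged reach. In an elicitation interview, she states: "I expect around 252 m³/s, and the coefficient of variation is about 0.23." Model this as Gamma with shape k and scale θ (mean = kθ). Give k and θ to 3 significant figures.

k ≈ 18.9, θ ≈ 13.3

For Gamma(k, scale θ): mean = kθ, variance = kθ², so CV = 1/√k.
CV = 0.23, hence k = 1/CV² = 18.9.
Then θ = mean/k = 252/18.9 = 13.3.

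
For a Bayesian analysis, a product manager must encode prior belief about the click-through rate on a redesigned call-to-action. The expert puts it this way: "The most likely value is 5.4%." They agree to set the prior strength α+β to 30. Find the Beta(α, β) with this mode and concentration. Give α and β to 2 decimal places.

For α,β > 1 the Beta mode is (α−1)/(α+β−2). With α+β = 30, the mode is (α−1)/28.
Set (α−1)/28 = 0.054 → α = 1 + 0.054·28 = 2.51.
β = 30 − α = 27.49.

α = 2.51, β = 27.49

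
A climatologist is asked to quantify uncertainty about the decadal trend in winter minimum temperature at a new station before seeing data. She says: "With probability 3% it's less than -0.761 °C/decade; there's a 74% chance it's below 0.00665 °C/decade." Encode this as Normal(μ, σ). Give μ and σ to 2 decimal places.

μ = -0.19, σ = 0.30

For Normal(μ,σ), the p-quantile is μ + z_p·σ. Here z_{0.03} = -1.881, z_{0.74} = 0.6433.
So -0.761 = μ − 1.881σ and 0.00665 = μ + 0.6433σ.
Subtracting: σ = (0.00665 − -0.761)/(0.6433 − (-1.881)) = 0.30.
Then μ = -0.761 − (-1.881)·0.30 = -0.19.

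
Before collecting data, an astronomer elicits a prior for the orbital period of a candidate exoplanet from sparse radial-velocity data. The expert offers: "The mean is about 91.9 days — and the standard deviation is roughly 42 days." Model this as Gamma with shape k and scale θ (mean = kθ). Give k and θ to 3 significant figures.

k ≈ 4.79, θ ≈ 19.2

For Gamma(k, scale θ): mean = kθ, variance = kθ², so CV = 1/√k.
CV = SD/mean = 42/91.9 = 0.457, hence k = 1/CV² = 4.79.
Then θ = mean/k = 91.9/4.79 = 19.2.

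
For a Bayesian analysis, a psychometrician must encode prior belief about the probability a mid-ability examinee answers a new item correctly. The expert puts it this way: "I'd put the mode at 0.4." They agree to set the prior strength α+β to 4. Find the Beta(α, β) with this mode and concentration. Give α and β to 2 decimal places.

α = 1.80, β = 2.20

For α,β > 1 the Beta mode is (α−1)/(α+β−2). With α+β = 4, the mode is (α−1)/2.
Set (α−1)/2 = 0.4 → α = 1 + 0.4·2 = 1.80.
β = 4 − α = 2.20.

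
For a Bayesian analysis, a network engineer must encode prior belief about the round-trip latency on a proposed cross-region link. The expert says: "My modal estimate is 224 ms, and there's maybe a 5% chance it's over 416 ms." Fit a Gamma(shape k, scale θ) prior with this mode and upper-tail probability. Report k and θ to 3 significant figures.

k ≈ 8.26, θ ≈ 30.8

Gamma(k,θ) with k>1 has mode (k−1)θ, so θ = 224/(k−1).
Need P(X < 416) = 0.95 with θ tied to k this way. Start at k = 2, θ = 224: P(X<416) ≈ 0.554.
Too low — raise k to concentrate. Iterating converges to k ≈ 8.26.
Then θ = 224/(8.26−1) ≈ 30.8.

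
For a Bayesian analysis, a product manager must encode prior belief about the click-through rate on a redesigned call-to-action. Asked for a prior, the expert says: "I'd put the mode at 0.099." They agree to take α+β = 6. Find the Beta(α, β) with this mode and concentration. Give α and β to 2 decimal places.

α = 1.40, β = 4.60

For α,β > 1 the Beta mode is (α−1)/(α+β−2). With α+β = 6, the mode is (α−1)/4.
Set (α−1)/4 = 0.099 → α = 1 + 0.099·4 = 1.40.
β = 6 − α = 4.60.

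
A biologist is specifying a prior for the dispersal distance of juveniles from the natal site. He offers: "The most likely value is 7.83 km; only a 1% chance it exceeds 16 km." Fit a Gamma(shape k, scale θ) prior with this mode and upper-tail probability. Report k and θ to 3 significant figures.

k ≈ 10.6, θ ≈ 0.817

Gamma(k,θ) with k>1 has mode (k−1)θ, so θ = 7.83/(k−1).
Need P(X < 16) = 0.99 with θ tied to k this way. Start at k = 2, θ = 7.83: P(X<16) ≈ 0.606.
Too low — raise k to concentrate. Iterating converges to k ≈ 10.6.
Then θ = 7.83/(10.6−1) ≈ 0.817.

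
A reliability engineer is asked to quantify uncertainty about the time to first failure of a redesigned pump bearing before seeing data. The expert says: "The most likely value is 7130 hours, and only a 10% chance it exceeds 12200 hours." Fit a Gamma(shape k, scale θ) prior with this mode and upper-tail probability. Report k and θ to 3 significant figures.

k ≈ 7.57, θ ≈ 1090

Gamma(k,θ) with k>1 has mode (k−1)θ, so θ = 7130/(k−1).
Need P(X < 12200) = 0.9 with θ tied to k this way. Start at k = 2, θ = 7130: P(X<12200) ≈ 0.510.
Too low — raise k to concentrate. Iterating converges to k ≈ 7.57.
Then θ = 7130/(7.57−1) ≈ 1090.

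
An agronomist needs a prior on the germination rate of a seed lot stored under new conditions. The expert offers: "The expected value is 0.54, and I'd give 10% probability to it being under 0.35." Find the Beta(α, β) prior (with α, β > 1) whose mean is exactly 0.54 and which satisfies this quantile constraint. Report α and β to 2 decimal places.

α ≈ 6.02, β ≈ 5.13

With mean 0.54 fixed, write α = 0.54s, β = 0.46s where s = α+β.
Need P(θ < 0.35) = 0.1 under Beta(0.54s, 0.46s). Normal approximation: (q−m)/√(m(1−m)/s) ≈ z_{0.1} = -1.28, so s ≈ 0.54·0.46·(-1.28)²/(0.35−0.54)² = 11.3.
At s = 11.3: P(θ<0.35) ≈ 0.098. Adjusting to match 0.1 gives s ≈ 11.14.
So α = 0.54·11.14 ≈ 6.02, β = 0.46·11.14 ≈ 5.13.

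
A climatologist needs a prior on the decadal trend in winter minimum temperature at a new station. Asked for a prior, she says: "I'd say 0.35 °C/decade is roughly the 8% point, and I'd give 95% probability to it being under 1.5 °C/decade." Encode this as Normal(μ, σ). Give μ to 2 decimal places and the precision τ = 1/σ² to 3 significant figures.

μ = 0.88, τ = 7.03

The p-quantile of Normal(μ,σ) is μ + z_p·σ, with z_{0.08} = -1.405 and z_{0.95} = 1.645.
Eliminate σ: μ = (z₂·x₁ − z₁·x₂)/(z₂ − z₁) = (1.645·0.35 − (-1.405)·1.5)/3.05 = 0.88.
Then σ = (x₂ − x₁)/(z₂ − z₁) = (1.5 − 0.35)/3.05 = 0.38.
Precision τ = 1/σ² = 1/0.3771² = 7.03.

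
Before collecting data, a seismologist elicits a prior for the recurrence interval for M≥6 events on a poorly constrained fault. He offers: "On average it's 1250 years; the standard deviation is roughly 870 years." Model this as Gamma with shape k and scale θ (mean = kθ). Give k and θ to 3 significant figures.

For Gamma(k, scale θ): mean = kθ, variance = kθ², so CV = 1/√k.
CV = SD/mean = 870/1250 = 0.696, hence k = 1/CV² = 2.06.
Then θ = mean/k = 1250/2.06 = 606.

k ≈ 2.06, θ ≈ 606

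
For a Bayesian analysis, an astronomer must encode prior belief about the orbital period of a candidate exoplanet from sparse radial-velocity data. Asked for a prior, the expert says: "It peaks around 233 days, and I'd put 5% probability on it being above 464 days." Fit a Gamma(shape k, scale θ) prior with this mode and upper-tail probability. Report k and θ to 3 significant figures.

Gamma(k,θ) with k>1 has mode (k−1)θ, so θ = 233/(k−1).
Need P(X < 464) = 0.95 with θ tied to k this way. Start at k = 2, θ = 233: P(X<464) ≈ 0.592.
Too low — raise k to concentrate. Iterating converges to k ≈ 6.84.
Then θ = 233/(6.84−1) ≈ 39.9.

k ≈ 6.84, θ ≈ 39.9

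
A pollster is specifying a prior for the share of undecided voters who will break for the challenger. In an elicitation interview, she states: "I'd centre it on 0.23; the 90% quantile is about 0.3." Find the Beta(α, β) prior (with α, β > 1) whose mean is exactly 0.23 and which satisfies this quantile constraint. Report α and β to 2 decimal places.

α ≈ 14.24, β ≈ 47.67

With mean 0.23 fixed, write α = 0.23s, β = 0.77s where s = α+β.
Need P(θ < 0.3) = 0.9 under Beta(0.23s, 0.77s). Normal approximation: (q−m)/√(m(1−m)/s) ≈ z_{0.9} = 1.28, so s ≈ 0.23·0.77·(1.28)²/(0.3−0.23)² = 59.4.
At s = 59.4: P(θ<0.3) ≈ 0.896. Adjusting to match 0.9 gives s ≈ 61.91.
So α = 0.23·61.91 ≈ 14.24, β = 0.77·61.91 ≈ 47.67.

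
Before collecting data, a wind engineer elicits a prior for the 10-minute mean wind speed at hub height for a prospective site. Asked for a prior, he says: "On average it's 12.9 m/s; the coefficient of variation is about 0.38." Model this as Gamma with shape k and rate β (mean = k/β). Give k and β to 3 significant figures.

For Gamma(k, rate β): mean = k/β, variance = k/β², so CV = 1/√k.
CV = 0.38, hence k = 1/CV² = 6.93.
Then β = k/mean = 6.93/12.9 = 0.537.

k ≈ 6.93, β ≈ 0.537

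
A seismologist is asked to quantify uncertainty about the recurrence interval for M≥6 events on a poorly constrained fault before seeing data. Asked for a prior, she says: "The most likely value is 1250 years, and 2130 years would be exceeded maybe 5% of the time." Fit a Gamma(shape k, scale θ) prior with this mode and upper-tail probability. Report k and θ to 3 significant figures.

k ≈ 10.8, θ ≈ 127

Gamma(k,θ) with k>1 has mode (k−1)θ, so θ = 1250/(k−1).
Need P(X < 2130) = 0.95 with θ tied to k this way. Start at k = 2, θ = 1250: P(X<2130) ≈ 0.508.
Too low — raise k to concentrate. Iterating converges to k ≈ 10.8.
Then θ = 1250/(10.8−1) ≈ 127.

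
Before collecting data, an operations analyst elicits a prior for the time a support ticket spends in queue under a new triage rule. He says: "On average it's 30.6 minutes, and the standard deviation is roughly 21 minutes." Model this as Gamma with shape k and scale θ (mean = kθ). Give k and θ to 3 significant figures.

k ≈ 2.12, θ ≈ 14.4

For Gamma(k, scale θ): mean = kθ, variance = kθ², so CV = 1/√k.
CV = SD/mean = 21/30.6 = 0.6863, hence k = 1/CV² = 2.12.
Then θ = mean/k = 30.6/2.12 = 14.4.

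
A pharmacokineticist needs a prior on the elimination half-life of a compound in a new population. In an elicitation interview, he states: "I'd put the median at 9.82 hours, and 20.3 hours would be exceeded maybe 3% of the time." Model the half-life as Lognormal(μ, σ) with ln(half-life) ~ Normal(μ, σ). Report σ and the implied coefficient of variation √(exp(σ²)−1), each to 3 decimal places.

σ ≈ 0.386, CV ≈ 0.401

If T ~ Lognormal(μ,σ) then ln T ~ Normal(μ,σ), so the p-quantile of ln T is μ + z_p·σ.
ln(9.82) = 2.284 and ln(20.3) = 3.011; z_{0.5} = 0, z_{0.97} = 1.881.
σ = (3.011 − 2.284)/(1.881 − (0)) = 0.386.
μ = 2.284 − (0)·0.386 = 2.284.
CV = √(exp(σ²)−1) = √(exp(0.1491)−1) = 0.401.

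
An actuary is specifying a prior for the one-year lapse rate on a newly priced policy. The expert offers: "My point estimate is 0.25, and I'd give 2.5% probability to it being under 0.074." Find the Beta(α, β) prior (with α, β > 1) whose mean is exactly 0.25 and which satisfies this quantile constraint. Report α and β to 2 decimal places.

With mean 0.25 fixed, write α = 0.25s, β = 0.75s where s = α+β.
Need P(θ < 0.074) = 0.025 under Beta(0.25s, 0.75s). Normal approximation: (q−m)/√(m(1−m)/s) ≈ z_{0.025} = -1.96, so s ≈ 0.25·0.75·(-1.96)²/(0.074−0.25)² = 23.3.
At s = 23.3: P(θ<0.074) ≈ 0.006. Adjusting to match 0.025 gives s ≈ 15.02.
So α = 0.25·15.02 ≈ 3.76, β = 0.75·15.02 ≈ 11.27.

α ≈ 3.76, β ≈ 11.27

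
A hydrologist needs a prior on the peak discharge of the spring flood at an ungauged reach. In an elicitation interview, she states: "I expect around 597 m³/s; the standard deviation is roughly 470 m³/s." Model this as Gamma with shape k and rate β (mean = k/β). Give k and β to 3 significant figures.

k ≈ 1.61, β ≈ 0.0027

For Gamma(k, rate β): mean = k/β, variance = k/β², so CV = 1/√k.
CV = SD/mean = 470/597 = 0.7873, hence k = 1/CV² = 1.61.
Then β = k/mean = 1.61/597 = 0.0027.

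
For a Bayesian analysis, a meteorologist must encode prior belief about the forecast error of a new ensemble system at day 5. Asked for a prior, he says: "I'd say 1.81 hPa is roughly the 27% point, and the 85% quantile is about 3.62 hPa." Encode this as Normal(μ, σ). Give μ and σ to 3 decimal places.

For Normal(μ,σ), the p-quantile is μ + z_p·σ. Here z_{0.27} = -0.6128, z_{0.85} = 1.036.
So 1.81 = μ − 0.6128σ and 3.62 = μ + 1.036σ.
Subtracting: σ = (3.62 − 1.81)/(1.036 − (-0.6128)) = 1.097.
Then μ = 1.81 − (-0.6128)·1.097 = 2.483.

μ = 2.483, σ = 1.097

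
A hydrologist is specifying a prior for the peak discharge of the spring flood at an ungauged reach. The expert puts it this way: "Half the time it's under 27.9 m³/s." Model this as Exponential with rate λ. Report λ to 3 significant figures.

Exponential median = ln 2 / λ, so λ = ln 2 / 27.9 = 0.0248.

λ ≈ 0.0248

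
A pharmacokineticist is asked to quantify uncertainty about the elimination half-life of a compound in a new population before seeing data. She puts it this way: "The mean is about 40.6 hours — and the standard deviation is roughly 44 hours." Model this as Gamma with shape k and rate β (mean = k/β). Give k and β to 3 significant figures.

k ≈ 0.851, β ≈ 0.021

For Gamma(k, rate β): mean = k/β, variance = k/β², so CV = 1/√k.
CV = SD/mean = 44/40.6 = 1.084, hence k = 1/CV² = 0.851.
Then β = k/mean = 0.851/40.6 = 0.021.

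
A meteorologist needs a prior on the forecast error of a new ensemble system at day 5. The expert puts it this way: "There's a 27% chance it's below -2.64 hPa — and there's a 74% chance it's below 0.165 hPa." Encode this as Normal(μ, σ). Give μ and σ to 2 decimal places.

μ = -1.27, σ = 2.23

The p-quantile of Normal(μ,σ) is μ + z_p·σ, with z_{0.27} = -0.6128 and z_{0.74} = 0.6433.
Eliminate σ: μ = (z₂·x₁ − z₁·x₂)/(z₂ − z₁) = (0.6433·-2.64 − (-0.6128)·0.165)/1.256 = -1.27.
Then σ = (x₂ − x₁)/(z₂ − z₁) = (0.165 − -2.64)/1.256 = 2.23.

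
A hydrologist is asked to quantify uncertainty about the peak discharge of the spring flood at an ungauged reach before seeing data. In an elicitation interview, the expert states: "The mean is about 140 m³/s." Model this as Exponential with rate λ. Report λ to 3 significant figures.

λ ≈ 0.00714

Exponential mean = 1/λ, so λ = 1/140.0 = 0.00714.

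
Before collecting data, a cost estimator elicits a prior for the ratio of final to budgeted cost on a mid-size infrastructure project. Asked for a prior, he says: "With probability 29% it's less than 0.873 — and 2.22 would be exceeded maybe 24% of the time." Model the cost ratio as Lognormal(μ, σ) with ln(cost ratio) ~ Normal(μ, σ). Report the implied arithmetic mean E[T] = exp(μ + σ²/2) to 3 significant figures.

E[T] ≈ 1.73

If T ~ Lognormal(μ,σ) then ln T ~ Normal(μ,σ), so the p-quantile of ln T is μ + z_p·σ.
ln(0.873) = -0.1358 and ln(2.22) = 0.7975; z_{0.29} = -0.5534, z_{0.76} = 0.7063.
σ = (0.7975 − -0.1358)/(0.7063 − (-0.5534)) = 0.741.
μ = -0.1358 − (-0.5534)·0.741 = 0.274.
E[T] = exp(μ + σ²/2) = exp(0.274 + 0.2745) = 1.73.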